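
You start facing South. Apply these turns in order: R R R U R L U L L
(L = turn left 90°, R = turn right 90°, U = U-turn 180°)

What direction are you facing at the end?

Start: South
  R (right (90° clockwise)) -> West
  R (right (90° clockwise)) -> North
  R (right (90° clockwise)) -> East
  U (U-turn (180°)) -> West
  R (right (90° clockwise)) -> North
  L (left (90° counter-clockwise)) -> West
  U (U-turn (180°)) -> East
  L (left (90° counter-clockwise)) -> North
  L (left (90° counter-clockwise)) -> West
Final: West

Answer: Final heading: West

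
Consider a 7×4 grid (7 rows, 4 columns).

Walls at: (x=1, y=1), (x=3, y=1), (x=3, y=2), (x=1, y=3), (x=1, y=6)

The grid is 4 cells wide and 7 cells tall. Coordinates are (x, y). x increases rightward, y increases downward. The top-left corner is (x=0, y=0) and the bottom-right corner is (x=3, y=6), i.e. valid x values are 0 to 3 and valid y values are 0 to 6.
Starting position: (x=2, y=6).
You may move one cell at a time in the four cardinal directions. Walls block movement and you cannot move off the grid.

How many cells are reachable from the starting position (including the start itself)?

Answer: Reachable cells: 23

Derivation:
BFS flood-fill from (x=2, y=6):
  Distance 0: (x=2, y=6)
  Distance 1: (x=2, y=5), (x=3, y=6)
  Distance 2: (x=2, y=4), (x=1, y=5), (x=3, y=5)
  Distance 3: (x=2, y=3), (x=1, y=4), (x=3, y=4), (x=0, y=5)
  Distance 4: (x=2, y=2), (x=3, y=3), (x=0, y=4), (x=0, y=6)
  Distance 5: (x=2, y=1), (x=1, y=2), (x=0, y=3)
  Distance 6: (x=2, y=0), (x=0, y=2)
  Distance 7: (x=1, y=0), (x=3, y=0), (x=0, y=1)
  Distance 8: (x=0, y=0)
Total reachable: 23 (grid has 23 open cells total)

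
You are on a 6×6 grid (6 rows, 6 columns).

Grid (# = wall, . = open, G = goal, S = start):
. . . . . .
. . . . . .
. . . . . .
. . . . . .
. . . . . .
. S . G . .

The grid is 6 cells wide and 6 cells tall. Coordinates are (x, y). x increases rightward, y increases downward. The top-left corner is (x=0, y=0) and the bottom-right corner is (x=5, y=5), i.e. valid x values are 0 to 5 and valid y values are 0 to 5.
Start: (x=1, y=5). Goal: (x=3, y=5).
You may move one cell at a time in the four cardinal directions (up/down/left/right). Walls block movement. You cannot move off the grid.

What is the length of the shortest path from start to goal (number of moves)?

BFS from (x=1, y=5) until reaching (x=3, y=5):
  Distance 0: (x=1, y=5)
  Distance 1: (x=1, y=4), (x=0, y=5), (x=2, y=5)
  Distance 2: (x=1, y=3), (x=0, y=4), (x=2, y=4), (x=3, y=5)  <- goal reached here
One shortest path (2 moves): (x=1, y=5) -> (x=2, y=5) -> (x=3, y=5)

Answer: Shortest path length: 2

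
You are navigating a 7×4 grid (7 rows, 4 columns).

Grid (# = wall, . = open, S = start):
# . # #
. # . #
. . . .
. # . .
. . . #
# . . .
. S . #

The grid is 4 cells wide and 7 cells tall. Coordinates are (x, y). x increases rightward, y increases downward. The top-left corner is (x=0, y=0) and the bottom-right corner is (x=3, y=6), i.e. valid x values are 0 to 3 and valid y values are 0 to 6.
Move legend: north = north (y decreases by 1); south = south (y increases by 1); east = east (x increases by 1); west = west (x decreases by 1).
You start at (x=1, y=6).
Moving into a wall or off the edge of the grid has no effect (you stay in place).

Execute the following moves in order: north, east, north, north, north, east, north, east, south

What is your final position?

Answer: Final position: (x=3, y=3)

Derivation:
Start: (x=1, y=6)
  north (north): (x=1, y=6) -> (x=1, y=5)
  east (east): (x=1, y=5) -> (x=2, y=5)
  north (north): (x=2, y=5) -> (x=2, y=4)
  north (north): (x=2, y=4) -> (x=2, y=3)
  north (north): (x=2, y=3) -> (x=2, y=2)
  east (east): (x=2, y=2) -> (x=3, y=2)
  north (north): blocked, stay at (x=3, y=2)
  east (east): blocked, stay at (x=3, y=2)
  south (south): (x=3, y=2) -> (x=3, y=3)
Final: (x=3, y=3)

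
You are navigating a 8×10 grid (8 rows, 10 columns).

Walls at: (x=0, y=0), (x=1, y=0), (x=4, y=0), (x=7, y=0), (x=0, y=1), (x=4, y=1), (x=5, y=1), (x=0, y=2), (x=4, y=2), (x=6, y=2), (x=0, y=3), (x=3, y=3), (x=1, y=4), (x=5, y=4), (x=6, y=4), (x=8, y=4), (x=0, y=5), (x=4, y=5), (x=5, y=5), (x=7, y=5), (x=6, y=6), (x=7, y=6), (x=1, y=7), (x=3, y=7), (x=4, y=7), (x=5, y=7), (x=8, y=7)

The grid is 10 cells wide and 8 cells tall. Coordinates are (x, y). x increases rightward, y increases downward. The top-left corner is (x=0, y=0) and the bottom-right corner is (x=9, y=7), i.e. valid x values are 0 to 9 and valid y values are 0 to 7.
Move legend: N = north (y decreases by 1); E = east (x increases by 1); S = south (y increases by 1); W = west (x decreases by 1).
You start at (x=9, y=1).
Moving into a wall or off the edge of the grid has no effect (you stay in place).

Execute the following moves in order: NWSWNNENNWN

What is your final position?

Answer: Final position: (x=8, y=0)

Derivation:
Start: (x=9, y=1)
  N (north): (x=9, y=1) -> (x=9, y=0)
  W (west): (x=9, y=0) -> (x=8, y=0)
  S (south): (x=8, y=0) -> (x=8, y=1)
  W (west): (x=8, y=1) -> (x=7, y=1)
  N (north): blocked, stay at (x=7, y=1)
  N (north): blocked, stay at (x=7, y=1)
  E (east): (x=7, y=1) -> (x=8, y=1)
  N (north): (x=8, y=1) -> (x=8, y=0)
  N (north): blocked, stay at (x=8, y=0)
  W (west): blocked, stay at (x=8, y=0)
  N (north): blocked, stay at (x=8, y=0)
Final: (x=8, y=0)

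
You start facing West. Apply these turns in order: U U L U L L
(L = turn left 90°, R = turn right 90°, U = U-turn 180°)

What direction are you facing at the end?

Answer: Final heading: South

Derivation:
Start: West
  U (U-turn (180°)) -> East
  U (U-turn (180°)) -> West
  L (left (90° counter-clockwise)) -> South
  U (U-turn (180°)) -> North
  L (left (90° counter-clockwise)) -> West
  L (left (90° counter-clockwise)) -> South
Final: South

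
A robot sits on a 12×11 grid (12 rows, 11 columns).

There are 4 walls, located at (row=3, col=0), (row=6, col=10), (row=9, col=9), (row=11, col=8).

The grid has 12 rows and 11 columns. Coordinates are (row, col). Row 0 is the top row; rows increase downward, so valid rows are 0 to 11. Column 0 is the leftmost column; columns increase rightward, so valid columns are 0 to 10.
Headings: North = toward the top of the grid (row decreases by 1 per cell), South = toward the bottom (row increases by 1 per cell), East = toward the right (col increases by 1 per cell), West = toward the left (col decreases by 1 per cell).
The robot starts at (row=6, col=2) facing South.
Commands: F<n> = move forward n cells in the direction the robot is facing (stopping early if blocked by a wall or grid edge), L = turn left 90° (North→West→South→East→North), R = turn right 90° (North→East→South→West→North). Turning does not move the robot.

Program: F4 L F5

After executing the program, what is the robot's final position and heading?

Answer: Final position: (row=10, col=7), facing East

Derivation:
Start: (row=6, col=2), facing South
  F4: move forward 4, now at (row=10, col=2)
  L: turn left, now facing East
  F5: move forward 5, now at (row=10, col=7)
Final: (row=10, col=7), facing East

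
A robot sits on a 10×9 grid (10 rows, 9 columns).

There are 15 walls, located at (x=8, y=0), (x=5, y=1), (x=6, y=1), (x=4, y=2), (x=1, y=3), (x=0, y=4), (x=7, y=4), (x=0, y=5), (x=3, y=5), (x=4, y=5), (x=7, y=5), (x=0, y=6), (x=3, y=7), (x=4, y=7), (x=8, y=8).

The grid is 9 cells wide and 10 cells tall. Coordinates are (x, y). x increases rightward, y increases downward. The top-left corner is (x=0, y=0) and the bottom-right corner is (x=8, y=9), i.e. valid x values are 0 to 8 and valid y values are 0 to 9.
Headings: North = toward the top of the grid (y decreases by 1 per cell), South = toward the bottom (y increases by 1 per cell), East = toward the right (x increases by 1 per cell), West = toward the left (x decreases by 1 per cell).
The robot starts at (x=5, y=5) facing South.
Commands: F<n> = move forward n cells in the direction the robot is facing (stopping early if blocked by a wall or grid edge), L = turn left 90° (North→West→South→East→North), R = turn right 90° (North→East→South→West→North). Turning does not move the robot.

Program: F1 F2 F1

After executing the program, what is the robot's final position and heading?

Answer: Final position: (x=5, y=9), facing South

Derivation:
Start: (x=5, y=5), facing South
  F1: move forward 1, now at (x=5, y=6)
  F2: move forward 2, now at (x=5, y=8)
  F1: move forward 1, now at (x=5, y=9)
Final: (x=5, y=9), facing South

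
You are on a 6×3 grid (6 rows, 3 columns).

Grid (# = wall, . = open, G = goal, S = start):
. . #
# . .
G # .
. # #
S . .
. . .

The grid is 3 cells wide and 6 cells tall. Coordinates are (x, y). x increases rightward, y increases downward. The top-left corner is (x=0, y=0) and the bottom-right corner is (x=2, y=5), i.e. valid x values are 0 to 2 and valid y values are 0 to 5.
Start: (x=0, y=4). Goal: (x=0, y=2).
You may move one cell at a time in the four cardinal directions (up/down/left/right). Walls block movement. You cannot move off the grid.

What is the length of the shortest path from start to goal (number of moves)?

Answer: Shortest path length: 2

Derivation:
BFS from (x=0, y=4) until reaching (x=0, y=2):
  Distance 0: (x=0, y=4)
  Distance 1: (x=0, y=3), (x=1, y=4), (x=0, y=5)
  Distance 2: (x=0, y=2), (x=2, y=4), (x=1, y=5)  <- goal reached here
One shortest path (2 moves): (x=0, y=4) -> (x=0, y=3) -> (x=0, y=2)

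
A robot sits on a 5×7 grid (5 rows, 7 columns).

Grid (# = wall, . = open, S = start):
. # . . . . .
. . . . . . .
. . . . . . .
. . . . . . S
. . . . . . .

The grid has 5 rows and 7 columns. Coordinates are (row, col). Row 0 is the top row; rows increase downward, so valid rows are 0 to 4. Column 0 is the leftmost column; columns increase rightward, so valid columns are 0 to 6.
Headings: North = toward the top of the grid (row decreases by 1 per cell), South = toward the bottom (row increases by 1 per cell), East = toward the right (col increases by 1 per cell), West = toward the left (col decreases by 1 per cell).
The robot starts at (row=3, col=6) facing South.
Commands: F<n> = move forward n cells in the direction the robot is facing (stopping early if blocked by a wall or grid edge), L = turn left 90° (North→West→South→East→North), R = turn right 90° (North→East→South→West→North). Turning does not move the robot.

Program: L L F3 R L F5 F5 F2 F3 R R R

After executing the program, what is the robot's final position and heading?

Answer: Final position: (row=0, col=6), facing West

Derivation:
Start: (row=3, col=6), facing South
  L: turn left, now facing East
  L: turn left, now facing North
  F3: move forward 3, now at (row=0, col=6)
  R: turn right, now facing East
  L: turn left, now facing North
  F5: move forward 0/5 (blocked), now at (row=0, col=6)
  F5: move forward 0/5 (blocked), now at (row=0, col=6)
  F2: move forward 0/2 (blocked), now at (row=0, col=6)
  F3: move forward 0/3 (blocked), now at (row=0, col=6)
  R: turn right, now facing East
  R: turn right, now facing South
  R: turn right, now facing West
Final: (row=0, col=6), facing West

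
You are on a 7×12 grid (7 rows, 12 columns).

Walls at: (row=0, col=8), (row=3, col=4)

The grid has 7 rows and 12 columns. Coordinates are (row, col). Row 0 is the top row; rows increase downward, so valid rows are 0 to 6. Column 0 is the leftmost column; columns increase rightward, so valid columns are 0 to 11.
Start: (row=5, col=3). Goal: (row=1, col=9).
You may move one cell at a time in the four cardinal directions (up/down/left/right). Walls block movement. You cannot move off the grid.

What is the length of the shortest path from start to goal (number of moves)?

BFS from (row=5, col=3) until reaching (row=1, col=9):
  Distance 0: (row=5, col=3)
  Distance 1: (row=4, col=3), (row=5, col=2), (row=5, col=4), (row=6, col=3)
  Distance 2: (row=3, col=3), (row=4, col=2), (row=4, col=4), (row=5, col=1), (row=5, col=5), (row=6, col=2), (row=6, col=4)
  Distance 3: (row=2, col=3), (row=3, col=2), (row=4, col=1), (row=4, col=5), (row=5, col=0), (row=5, col=6), (row=6, col=1), (row=6, col=5)
  Distance 4: (row=1, col=3), (row=2, col=2), (row=2, col=4), (row=3, col=1), (row=3, col=5), (row=4, col=0), (row=4, col=6), (row=5, col=7), (row=6, col=0), (row=6, col=6)
  Distance 5: (row=0, col=3), (row=1, col=2), (row=1, col=4), (row=2, col=1), (row=2, col=5), (row=3, col=0), (row=3, col=6), (row=4, col=7), (row=5, col=8), (row=6, col=7)
  Distance 6: (row=0, col=2), (row=0, col=4), (row=1, col=1), (row=1, col=5), (row=2, col=0), (row=2, col=6), (row=3, col=7), (row=4, col=8), (row=5, col=9), (row=6, col=8)
  Distance 7: (row=0, col=1), (row=0, col=5), (row=1, col=0), (row=1, col=6), (row=2, col=7), (row=3, col=8), (row=4, col=9), (row=5, col=10), (row=6, col=9)
  Distance 8: (row=0, col=0), (row=0, col=6), (row=1, col=7), (row=2, col=8), (row=3, col=9), (row=4, col=10), (row=5, col=11), (row=6, col=10)
  Distance 9: (row=0, col=7), (row=1, col=8), (row=2, col=9), (row=3, col=10), (row=4, col=11), (row=6, col=11)
  Distance 10: (row=1, col=9), (row=2, col=10), (row=3, col=11)  <- goal reached here
One shortest path (10 moves): (row=5, col=3) -> (row=5, col=4) -> (row=5, col=5) -> (row=5, col=6) -> (row=5, col=7) -> (row=5, col=8) -> (row=5, col=9) -> (row=4, col=9) -> (row=3, col=9) -> (row=2, col=9) -> (row=1, col=9)

Answer: Shortest path length: 10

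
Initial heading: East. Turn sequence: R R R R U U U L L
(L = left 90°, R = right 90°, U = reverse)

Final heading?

Start: East
  R (right (90° clockwise)) -> South
  R (right (90° clockwise)) -> West
  R (right (90° clockwise)) -> North
  R (right (90° clockwise)) -> East
  U (U-turn (180°)) -> West
  U (U-turn (180°)) -> East
  U (U-turn (180°)) -> West
  L (left (90° counter-clockwise)) -> South
  L (left (90° counter-clockwise)) -> East
Final: East

Answer: Final heading: East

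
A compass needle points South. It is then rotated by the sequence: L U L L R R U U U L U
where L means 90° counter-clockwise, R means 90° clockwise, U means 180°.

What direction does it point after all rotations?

Answer: Final heading: South

Derivation:
Start: South
  L (left (90° counter-clockwise)) -> East
  U (U-turn (180°)) -> West
  L (left (90° counter-clockwise)) -> South
  L (left (90° counter-clockwise)) -> East
  R (right (90° clockwise)) -> South
  R (right (90° clockwise)) -> West
  U (U-turn (180°)) -> East
  U (U-turn (180°)) -> West
  U (U-turn (180°)) -> East
  L (left (90° counter-clockwise)) -> North
  U (U-turn (180°)) -> South
Final: South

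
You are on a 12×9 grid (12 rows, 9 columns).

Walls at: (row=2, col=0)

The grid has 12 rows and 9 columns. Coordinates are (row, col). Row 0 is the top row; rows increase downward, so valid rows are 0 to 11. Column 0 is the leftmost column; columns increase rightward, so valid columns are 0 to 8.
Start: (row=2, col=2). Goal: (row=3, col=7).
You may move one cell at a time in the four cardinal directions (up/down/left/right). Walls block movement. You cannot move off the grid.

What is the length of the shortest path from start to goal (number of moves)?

BFS from (row=2, col=2) until reaching (row=3, col=7):
  Distance 0: (row=2, col=2)
  Distance 1: (row=1, col=2), (row=2, col=1), (row=2, col=3), (row=3, col=2)
  Distance 2: (row=0, col=2), (row=1, col=1), (row=1, col=3), (row=2, col=4), (row=3, col=1), (row=3, col=3), (row=4, col=2)
  Distance 3: (row=0, col=1), (row=0, col=3), (row=1, col=0), (row=1, col=4), (row=2, col=5), (row=3, col=0), (row=3, col=4), (row=4, col=1), (row=4, col=3), (row=5, col=2)
  Distance 4: (row=0, col=0), (row=0, col=4), (row=1, col=5), (row=2, col=6), (row=3, col=5), (row=4, col=0), (row=4, col=4), (row=5, col=1), (row=5, col=3), (row=6, col=2)
  Distance 5: (row=0, col=5), (row=1, col=6), (row=2, col=7), (row=3, col=6), (row=4, col=5), (row=5, col=0), (row=5, col=4), (row=6, col=1), (row=6, col=3), (row=7, col=2)
  Distance 6: (row=0, col=6), (row=1, col=7), (row=2, col=8), (row=3, col=7), (row=4, col=6), (row=5, col=5), (row=6, col=0), (row=6, col=4), (row=7, col=1), (row=7, col=3), (row=8, col=2)  <- goal reached here
One shortest path (6 moves): (row=2, col=2) -> (row=2, col=3) -> (row=2, col=4) -> (row=2, col=5) -> (row=2, col=6) -> (row=2, col=7) -> (row=3, col=7)

Answer: Shortest path length: 6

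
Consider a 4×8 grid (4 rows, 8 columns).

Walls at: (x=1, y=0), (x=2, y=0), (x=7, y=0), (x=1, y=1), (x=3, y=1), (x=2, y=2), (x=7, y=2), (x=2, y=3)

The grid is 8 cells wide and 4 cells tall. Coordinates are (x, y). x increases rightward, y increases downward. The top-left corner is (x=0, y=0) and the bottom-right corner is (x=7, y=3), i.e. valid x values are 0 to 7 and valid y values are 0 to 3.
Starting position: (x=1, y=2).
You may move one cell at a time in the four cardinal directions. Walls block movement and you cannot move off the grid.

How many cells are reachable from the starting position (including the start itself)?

BFS flood-fill from (x=1, y=2):
  Distance 0: (x=1, y=2)
  Distance 1: (x=0, y=2), (x=1, y=3)
  Distance 2: (x=0, y=1), (x=0, y=3)
  Distance 3: (x=0, y=0)
Total reachable: 6 (grid has 24 open cells total)

Answer: Reachable cells: 6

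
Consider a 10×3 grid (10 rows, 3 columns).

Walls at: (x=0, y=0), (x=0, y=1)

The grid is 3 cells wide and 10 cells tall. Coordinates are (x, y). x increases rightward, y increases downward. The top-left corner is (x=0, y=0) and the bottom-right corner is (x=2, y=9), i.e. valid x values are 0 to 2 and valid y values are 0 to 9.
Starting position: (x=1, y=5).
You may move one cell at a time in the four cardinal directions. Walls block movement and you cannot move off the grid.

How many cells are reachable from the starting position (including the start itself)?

BFS flood-fill from (x=1, y=5):
  Distance 0: (x=1, y=5)
  Distance 1: (x=1, y=4), (x=0, y=5), (x=2, y=5), (x=1, y=6)
  Distance 2: (x=1, y=3), (x=0, y=4), (x=2, y=4), (x=0, y=6), (x=2, y=6), (x=1, y=7)
  Distance 3: (x=1, y=2), (x=0, y=3), (x=2, y=3), (x=0, y=7), (x=2, y=7), (x=1, y=8)
  Distance 4: (x=1, y=1), (x=0, y=2), (x=2, y=2), (x=0, y=8), (x=2, y=8), (x=1, y=9)
  Distance 5: (x=1, y=0), (x=2, y=1), (x=0, y=9), (x=2, y=9)
  Distance 6: (x=2, y=0)
Total reachable: 28 (grid has 28 open cells total)

Answer: Reachable cells: 28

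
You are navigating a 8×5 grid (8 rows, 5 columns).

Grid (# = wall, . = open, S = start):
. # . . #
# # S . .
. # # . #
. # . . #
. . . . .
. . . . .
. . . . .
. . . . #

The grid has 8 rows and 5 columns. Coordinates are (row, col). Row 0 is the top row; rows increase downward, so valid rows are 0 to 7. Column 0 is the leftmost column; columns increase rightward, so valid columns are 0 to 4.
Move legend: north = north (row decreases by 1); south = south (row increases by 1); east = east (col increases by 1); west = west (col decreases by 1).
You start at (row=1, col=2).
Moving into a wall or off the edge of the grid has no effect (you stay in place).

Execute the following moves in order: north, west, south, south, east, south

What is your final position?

Answer: Final position: (row=2, col=3)

Derivation:
Start: (row=1, col=2)
  north (north): (row=1, col=2) -> (row=0, col=2)
  west (west): blocked, stay at (row=0, col=2)
  south (south): (row=0, col=2) -> (row=1, col=2)
  south (south): blocked, stay at (row=1, col=2)
  east (east): (row=1, col=2) -> (row=1, col=3)
  south (south): (row=1, col=3) -> (row=2, col=3)
Final: (row=2, col=3)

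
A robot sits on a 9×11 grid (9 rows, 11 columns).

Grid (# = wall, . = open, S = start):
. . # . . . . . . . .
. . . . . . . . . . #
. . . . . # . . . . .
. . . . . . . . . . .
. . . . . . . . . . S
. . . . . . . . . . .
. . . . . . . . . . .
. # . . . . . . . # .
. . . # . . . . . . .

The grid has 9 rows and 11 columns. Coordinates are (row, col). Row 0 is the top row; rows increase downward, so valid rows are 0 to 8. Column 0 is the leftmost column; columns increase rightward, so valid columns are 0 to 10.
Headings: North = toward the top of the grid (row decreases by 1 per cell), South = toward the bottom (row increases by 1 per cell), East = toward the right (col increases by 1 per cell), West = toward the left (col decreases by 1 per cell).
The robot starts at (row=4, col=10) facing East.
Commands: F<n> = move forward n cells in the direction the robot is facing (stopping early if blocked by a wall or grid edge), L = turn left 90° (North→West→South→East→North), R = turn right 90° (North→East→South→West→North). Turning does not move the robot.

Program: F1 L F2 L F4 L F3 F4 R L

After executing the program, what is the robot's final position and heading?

Answer: Final position: (row=8, col=6), facing South

Derivation:
Start: (row=4, col=10), facing East
  F1: move forward 0/1 (blocked), now at (row=4, col=10)
  L: turn left, now facing North
  F2: move forward 2, now at (row=2, col=10)
  L: turn left, now facing West
  F4: move forward 4, now at (row=2, col=6)
  L: turn left, now facing South
  F3: move forward 3, now at (row=5, col=6)
  F4: move forward 3/4 (blocked), now at (row=8, col=6)
  R: turn right, now facing West
  L: turn left, now facing South
Final: (row=8, col=6), facing South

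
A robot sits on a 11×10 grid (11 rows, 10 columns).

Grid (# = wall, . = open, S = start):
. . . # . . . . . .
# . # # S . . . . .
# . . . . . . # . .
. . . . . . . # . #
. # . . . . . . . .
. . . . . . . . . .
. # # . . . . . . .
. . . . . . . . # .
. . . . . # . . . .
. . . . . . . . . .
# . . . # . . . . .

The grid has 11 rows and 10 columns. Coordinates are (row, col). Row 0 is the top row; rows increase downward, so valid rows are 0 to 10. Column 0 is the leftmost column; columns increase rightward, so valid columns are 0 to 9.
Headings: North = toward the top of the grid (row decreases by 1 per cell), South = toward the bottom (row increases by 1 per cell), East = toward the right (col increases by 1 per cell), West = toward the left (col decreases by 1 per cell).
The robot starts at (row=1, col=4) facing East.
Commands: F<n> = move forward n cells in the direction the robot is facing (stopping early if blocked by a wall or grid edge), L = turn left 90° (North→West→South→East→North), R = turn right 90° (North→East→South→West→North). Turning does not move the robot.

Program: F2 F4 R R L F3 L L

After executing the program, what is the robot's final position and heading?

Start: (row=1, col=4), facing East
  F2: move forward 2, now at (row=1, col=6)
  F4: move forward 3/4 (blocked), now at (row=1, col=9)
  R: turn right, now facing South
  R: turn right, now facing West
  L: turn left, now facing South
  F3: move forward 1/3 (blocked), now at (row=2, col=9)
  L: turn left, now facing East
  L: turn left, now facing North
Final: (row=2, col=9), facing North

Answer: Final position: (row=2, col=9), facing North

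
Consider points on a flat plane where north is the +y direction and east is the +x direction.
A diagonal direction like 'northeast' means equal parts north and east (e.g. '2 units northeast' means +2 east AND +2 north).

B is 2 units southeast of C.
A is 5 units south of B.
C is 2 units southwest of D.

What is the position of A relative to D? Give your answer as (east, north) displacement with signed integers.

Place D at the origin (east=0, north=0).
  C is 2 units southwest of D: delta (east=-2, north=-2); C at (east=-2, north=-2).
  B is 2 units southeast of C: delta (east=+2, north=-2); B at (east=0, north=-4).
  A is 5 units south of B: delta (east=+0, north=-5); A at (east=0, north=-9).
Therefore A relative to D: (east=0, north=-9).

Answer: A is at (east=0, north=-9) relative to D.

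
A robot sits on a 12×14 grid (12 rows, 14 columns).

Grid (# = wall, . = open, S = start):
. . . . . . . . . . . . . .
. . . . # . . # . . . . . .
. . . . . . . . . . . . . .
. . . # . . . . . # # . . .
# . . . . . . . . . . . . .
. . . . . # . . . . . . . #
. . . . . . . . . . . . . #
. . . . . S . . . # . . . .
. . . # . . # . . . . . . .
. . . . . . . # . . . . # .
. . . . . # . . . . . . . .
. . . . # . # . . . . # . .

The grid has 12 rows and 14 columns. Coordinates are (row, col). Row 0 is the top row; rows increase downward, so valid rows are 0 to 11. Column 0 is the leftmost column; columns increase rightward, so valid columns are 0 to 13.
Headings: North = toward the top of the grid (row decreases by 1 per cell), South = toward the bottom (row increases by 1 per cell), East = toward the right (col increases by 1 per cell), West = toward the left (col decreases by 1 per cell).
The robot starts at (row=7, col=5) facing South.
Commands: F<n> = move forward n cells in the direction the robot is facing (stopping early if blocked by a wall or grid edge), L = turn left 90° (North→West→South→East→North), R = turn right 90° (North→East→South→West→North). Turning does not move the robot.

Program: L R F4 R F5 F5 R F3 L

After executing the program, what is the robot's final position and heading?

Start: (row=7, col=5), facing South
  L: turn left, now facing East
  R: turn right, now facing South
  F4: move forward 2/4 (blocked), now at (row=9, col=5)
  R: turn right, now facing West
  F5: move forward 5, now at (row=9, col=0)
  F5: move forward 0/5 (blocked), now at (row=9, col=0)
  R: turn right, now facing North
  F3: move forward 3, now at (row=6, col=0)
  L: turn left, now facing West
Final: (row=6, col=0), facing West

Answer: Final position: (row=6, col=0), facing West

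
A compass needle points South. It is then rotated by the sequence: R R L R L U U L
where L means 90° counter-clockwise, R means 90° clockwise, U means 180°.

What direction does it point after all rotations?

Start: South
  R (right (90° clockwise)) -> West
  R (right (90° clockwise)) -> North
  L (left (90° counter-clockwise)) -> West
  R (right (90° clockwise)) -> North
  L (left (90° counter-clockwise)) -> West
  U (U-turn (180°)) -> East
  U (U-turn (180°)) -> West
  L (left (90° counter-clockwise)) -> South
Final: South

Answer: Final heading: South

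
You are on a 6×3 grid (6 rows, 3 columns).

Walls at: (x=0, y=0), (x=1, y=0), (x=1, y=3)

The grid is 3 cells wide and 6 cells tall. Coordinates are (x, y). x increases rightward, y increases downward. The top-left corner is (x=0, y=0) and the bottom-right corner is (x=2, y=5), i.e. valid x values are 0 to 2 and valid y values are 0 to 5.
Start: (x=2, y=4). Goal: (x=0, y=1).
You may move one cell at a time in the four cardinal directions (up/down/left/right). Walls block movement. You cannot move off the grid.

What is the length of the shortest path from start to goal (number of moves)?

BFS from (x=2, y=4) until reaching (x=0, y=1):
  Distance 0: (x=2, y=4)
  Distance 1: (x=2, y=3), (x=1, y=4), (x=2, y=5)
  Distance 2: (x=2, y=2), (x=0, y=4), (x=1, y=5)
  Distance 3: (x=2, y=1), (x=1, y=2), (x=0, y=3), (x=0, y=5)
  Distance 4: (x=2, y=0), (x=1, y=1), (x=0, y=2)
  Distance 5: (x=0, y=1)  <- goal reached here
One shortest path (5 moves): (x=2, y=4) -> (x=1, y=4) -> (x=0, y=4) -> (x=0, y=3) -> (x=0, y=2) -> (x=0, y=1)

Answer: Shortest path length: 5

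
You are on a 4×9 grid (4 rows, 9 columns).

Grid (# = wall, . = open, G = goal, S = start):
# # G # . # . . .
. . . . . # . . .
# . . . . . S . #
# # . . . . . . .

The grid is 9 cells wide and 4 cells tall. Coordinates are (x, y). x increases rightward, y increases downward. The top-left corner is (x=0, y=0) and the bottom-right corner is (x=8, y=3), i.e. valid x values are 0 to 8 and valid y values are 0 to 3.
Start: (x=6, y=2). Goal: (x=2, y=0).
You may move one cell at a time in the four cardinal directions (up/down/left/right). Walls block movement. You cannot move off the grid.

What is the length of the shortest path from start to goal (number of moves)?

Answer: Shortest path length: 6

Derivation:
BFS from (x=6, y=2) until reaching (x=2, y=0):
  Distance 0: (x=6, y=2)
  Distance 1: (x=6, y=1), (x=5, y=2), (x=7, y=2), (x=6, y=3)
  Distance 2: (x=6, y=0), (x=7, y=1), (x=4, y=2), (x=5, y=3), (x=7, y=3)
  Distance 3: (x=7, y=0), (x=4, y=1), (x=8, y=1), (x=3, y=2), (x=4, y=3), (x=8, y=3)
  Distance 4: (x=4, y=0), (x=8, y=0), (x=3, y=1), (x=2, y=2), (x=3, y=3)
  Distance 5: (x=2, y=1), (x=1, y=2), (x=2, y=3)
  Distance 6: (x=2, y=0), (x=1, y=1)  <- goal reached here
One shortest path (6 moves): (x=6, y=2) -> (x=5, y=2) -> (x=4, y=2) -> (x=3, y=2) -> (x=2, y=2) -> (x=2, y=1) -> (x=2, y=0)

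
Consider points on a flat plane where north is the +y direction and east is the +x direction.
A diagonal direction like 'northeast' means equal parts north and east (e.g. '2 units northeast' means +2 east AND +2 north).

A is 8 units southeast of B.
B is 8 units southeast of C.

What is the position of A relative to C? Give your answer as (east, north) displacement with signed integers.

Place C at the origin (east=0, north=0).
  B is 8 units southeast of C: delta (east=+8, north=-8); B at (east=8, north=-8).
  A is 8 units southeast of B: delta (east=+8, north=-8); A at (east=16, north=-16).
Therefore A relative to C: (east=16, north=-16).

Answer: A is at (east=16, north=-16) relative to C.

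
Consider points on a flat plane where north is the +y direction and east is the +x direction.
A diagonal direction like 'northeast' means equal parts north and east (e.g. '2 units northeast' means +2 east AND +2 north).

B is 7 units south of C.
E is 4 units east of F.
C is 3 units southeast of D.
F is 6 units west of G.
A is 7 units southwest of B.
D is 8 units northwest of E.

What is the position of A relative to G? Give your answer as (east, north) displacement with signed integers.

Place G at the origin (east=0, north=0).
  F is 6 units west of G: delta (east=-6, north=+0); F at (east=-6, north=0).
  E is 4 units east of F: delta (east=+4, north=+0); E at (east=-2, north=0).
  D is 8 units northwest of E: delta (east=-8, north=+8); D at (east=-10, north=8).
  C is 3 units southeast of D: delta (east=+3, north=-3); C at (east=-7, north=5).
  B is 7 units south of C: delta (east=+0, north=-7); B at (east=-7, north=-2).
  A is 7 units southwest of B: delta (east=-7, north=-7); A at (east=-14, north=-9).
Therefore A relative to G: (east=-14, north=-9).

Answer: A is at (east=-14, north=-9) relative to G.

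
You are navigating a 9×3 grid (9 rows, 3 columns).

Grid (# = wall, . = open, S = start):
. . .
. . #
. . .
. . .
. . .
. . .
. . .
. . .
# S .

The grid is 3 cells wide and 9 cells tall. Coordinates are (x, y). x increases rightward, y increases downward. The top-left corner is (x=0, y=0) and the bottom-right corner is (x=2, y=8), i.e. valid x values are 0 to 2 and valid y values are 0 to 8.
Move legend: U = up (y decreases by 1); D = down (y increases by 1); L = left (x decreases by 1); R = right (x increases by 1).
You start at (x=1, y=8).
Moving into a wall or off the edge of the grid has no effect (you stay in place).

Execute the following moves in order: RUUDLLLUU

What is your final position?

Answer: Final position: (x=0, y=5)

Derivation:
Start: (x=1, y=8)
  R (right): (x=1, y=8) -> (x=2, y=8)
  U (up): (x=2, y=8) -> (x=2, y=7)
  U (up): (x=2, y=7) -> (x=2, y=6)
  D (down): (x=2, y=6) -> (x=2, y=7)
  L (left): (x=2, y=7) -> (x=1, y=7)
  L (left): (x=1, y=7) -> (x=0, y=7)
  L (left): blocked, stay at (x=0, y=7)
  U (up): (x=0, y=7) -> (x=0, y=6)
  U (up): (x=0, y=6) -> (x=0, y=5)
Final: (x=0, y=5)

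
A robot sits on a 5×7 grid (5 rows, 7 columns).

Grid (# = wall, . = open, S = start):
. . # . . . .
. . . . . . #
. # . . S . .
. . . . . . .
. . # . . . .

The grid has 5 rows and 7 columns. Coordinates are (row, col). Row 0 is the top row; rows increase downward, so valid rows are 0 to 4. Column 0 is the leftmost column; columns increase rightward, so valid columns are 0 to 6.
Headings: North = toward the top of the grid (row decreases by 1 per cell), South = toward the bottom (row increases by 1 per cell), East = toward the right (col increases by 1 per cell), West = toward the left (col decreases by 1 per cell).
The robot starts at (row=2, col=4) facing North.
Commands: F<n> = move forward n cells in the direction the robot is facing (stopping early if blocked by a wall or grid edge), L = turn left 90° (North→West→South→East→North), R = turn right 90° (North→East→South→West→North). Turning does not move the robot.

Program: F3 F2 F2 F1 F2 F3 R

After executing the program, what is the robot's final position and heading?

Answer: Final position: (row=0, col=4), facing East

Derivation:
Start: (row=2, col=4), facing North
  F3: move forward 2/3 (blocked), now at (row=0, col=4)
  F2: move forward 0/2 (blocked), now at (row=0, col=4)
  F2: move forward 0/2 (blocked), now at (row=0, col=4)
  F1: move forward 0/1 (blocked), now at (row=0, col=4)
  F2: move forward 0/2 (blocked), now at (row=0, col=4)
  F3: move forward 0/3 (blocked), now at (row=0, col=4)
  R: turn right, now facing East
Final: (row=0, col=4), facing East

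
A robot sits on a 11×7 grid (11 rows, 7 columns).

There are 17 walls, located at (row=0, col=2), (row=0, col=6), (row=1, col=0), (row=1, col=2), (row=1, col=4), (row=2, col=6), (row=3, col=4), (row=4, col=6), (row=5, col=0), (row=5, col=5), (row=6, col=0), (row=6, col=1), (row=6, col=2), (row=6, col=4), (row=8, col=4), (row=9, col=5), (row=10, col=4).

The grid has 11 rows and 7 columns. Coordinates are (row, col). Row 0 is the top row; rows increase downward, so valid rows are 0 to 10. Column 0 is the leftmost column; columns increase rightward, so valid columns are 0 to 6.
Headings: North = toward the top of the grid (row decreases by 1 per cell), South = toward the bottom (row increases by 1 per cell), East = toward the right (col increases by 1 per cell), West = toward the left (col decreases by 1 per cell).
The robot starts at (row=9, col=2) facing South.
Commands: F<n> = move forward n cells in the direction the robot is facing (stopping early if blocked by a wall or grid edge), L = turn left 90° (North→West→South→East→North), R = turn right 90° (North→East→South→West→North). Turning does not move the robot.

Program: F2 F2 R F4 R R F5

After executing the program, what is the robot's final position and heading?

Answer: Final position: (row=10, col=3), facing East

Derivation:
Start: (row=9, col=2), facing South
  F2: move forward 1/2 (blocked), now at (row=10, col=2)
  F2: move forward 0/2 (blocked), now at (row=10, col=2)
  R: turn right, now facing West
  F4: move forward 2/4 (blocked), now at (row=10, col=0)
  R: turn right, now facing North
  R: turn right, now facing East
  F5: move forward 3/5 (blocked), now at (row=10, col=3)
Final: (row=10, col=3), facing East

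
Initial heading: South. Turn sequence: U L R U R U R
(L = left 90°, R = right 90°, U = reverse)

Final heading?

Answer: Final heading: South

Derivation:
Start: South
  U (U-turn (180°)) -> North
  L (left (90° counter-clockwise)) -> West
  R (right (90° clockwise)) -> North
  U (U-turn (180°)) -> South
  R (right (90° clockwise)) -> West
  U (U-turn (180°)) -> East
  R (right (90° clockwise)) -> South
Final: South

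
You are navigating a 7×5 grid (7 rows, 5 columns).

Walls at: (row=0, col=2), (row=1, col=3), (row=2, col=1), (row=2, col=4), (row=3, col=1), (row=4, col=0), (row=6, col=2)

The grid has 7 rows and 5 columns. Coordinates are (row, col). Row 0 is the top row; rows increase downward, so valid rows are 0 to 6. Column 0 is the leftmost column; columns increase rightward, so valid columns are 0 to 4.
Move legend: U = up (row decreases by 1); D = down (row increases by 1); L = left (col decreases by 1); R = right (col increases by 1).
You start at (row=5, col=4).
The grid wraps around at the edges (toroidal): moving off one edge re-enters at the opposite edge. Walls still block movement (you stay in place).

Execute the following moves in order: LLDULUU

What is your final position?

Answer: Final position: (row=4, col=1)

Derivation:
Start: (row=5, col=4)
  L (left): (row=5, col=4) -> (row=5, col=3)
  L (left): (row=5, col=3) -> (row=5, col=2)
  D (down): blocked, stay at (row=5, col=2)
  U (up): (row=5, col=2) -> (row=4, col=2)
  L (left): (row=4, col=2) -> (row=4, col=1)
  U (up): blocked, stay at (row=4, col=1)
  U (up): blocked, stay at (row=4, col=1)
Final: (row=4, col=1)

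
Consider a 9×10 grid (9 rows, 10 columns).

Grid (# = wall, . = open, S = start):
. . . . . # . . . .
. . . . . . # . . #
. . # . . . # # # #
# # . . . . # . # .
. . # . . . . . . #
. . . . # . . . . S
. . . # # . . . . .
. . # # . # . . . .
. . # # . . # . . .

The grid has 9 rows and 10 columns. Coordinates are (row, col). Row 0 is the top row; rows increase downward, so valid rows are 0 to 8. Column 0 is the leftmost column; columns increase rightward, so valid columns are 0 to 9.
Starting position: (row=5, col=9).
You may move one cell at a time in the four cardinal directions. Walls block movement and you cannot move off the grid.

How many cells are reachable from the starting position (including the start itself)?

Answer: Reachable cells: 57

Derivation:
BFS flood-fill from (row=5, col=9):
  Distance 0: (row=5, col=9)
  Distance 1: (row=5, col=8), (row=6, col=9)
  Distance 2: (row=4, col=8), (row=5, col=7), (row=6, col=8), (row=7, col=9)
  Distance 3: (row=4, col=7), (row=5, col=6), (row=6, col=7), (row=7, col=8), (row=8, col=9)
  Distance 4: (row=3, col=7), (row=4, col=6), (row=5, col=5), (row=6, col=6), (row=7, col=7), (row=8, col=8)
  Distance 5: (row=4, col=5), (row=6, col=5), (row=7, col=6), (row=8, col=7)
  Distance 6: (row=3, col=5), (row=4, col=4)
  Distance 7: (row=2, col=5), (row=3, col=4), (row=4, col=3)
  Distance 8: (row=1, col=5), (row=2, col=4), (row=3, col=3), (row=5, col=3)
  Distance 9: (row=1, col=4), (row=2, col=3), (row=3, col=2), (row=5, col=2)
  Distance 10: (row=0, col=4), (row=1, col=3), (row=5, col=1), (row=6, col=2)
  Distance 11: (row=0, col=3), (row=1, col=2), (row=4, col=1), (row=5, col=0), (row=6, col=1)
  Distance 12: (row=0, col=2), (row=1, col=1), (row=4, col=0), (row=6, col=0), (row=7, col=1)
  Distance 13: (row=0, col=1), (row=1, col=0), (row=2, col=1), (row=7, col=0), (row=8, col=1)
  Distance 14: (row=0, col=0), (row=2, col=0), (row=8, col=0)
Total reachable: 57 (grid has 67 open cells total)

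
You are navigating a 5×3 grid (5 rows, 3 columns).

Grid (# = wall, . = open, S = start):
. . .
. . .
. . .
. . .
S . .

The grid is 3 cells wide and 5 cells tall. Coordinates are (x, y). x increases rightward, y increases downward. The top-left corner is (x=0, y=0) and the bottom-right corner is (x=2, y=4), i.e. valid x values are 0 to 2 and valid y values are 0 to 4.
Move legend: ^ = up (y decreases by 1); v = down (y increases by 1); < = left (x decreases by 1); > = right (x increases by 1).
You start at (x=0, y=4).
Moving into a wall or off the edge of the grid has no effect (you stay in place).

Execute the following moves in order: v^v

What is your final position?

Start: (x=0, y=4)
  v (down): blocked, stay at (x=0, y=4)
  ^ (up): (x=0, y=4) -> (x=0, y=3)
  v (down): (x=0, y=3) -> (x=0, y=4)
Final: (x=0, y=4)

Answer: Final position: (x=0, y=4)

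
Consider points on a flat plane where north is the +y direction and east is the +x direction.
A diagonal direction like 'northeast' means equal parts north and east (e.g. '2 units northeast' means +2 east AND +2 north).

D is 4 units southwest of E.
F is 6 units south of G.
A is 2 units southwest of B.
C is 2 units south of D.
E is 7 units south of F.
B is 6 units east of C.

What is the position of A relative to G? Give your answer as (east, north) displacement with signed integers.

Answer: A is at (east=0, north=-21) relative to G.

Derivation:
Place G at the origin (east=0, north=0).
  F is 6 units south of G: delta (east=+0, north=-6); F at (east=0, north=-6).
  E is 7 units south of F: delta (east=+0, north=-7); E at (east=0, north=-13).
  D is 4 units southwest of E: delta (east=-4, north=-4); D at (east=-4, north=-17).
  C is 2 units south of D: delta (east=+0, north=-2); C at (east=-4, north=-19).
  B is 6 units east of C: delta (east=+6, north=+0); B at (east=2, north=-19).
  A is 2 units southwest of B: delta (east=-2, north=-2); A at (east=0, north=-21).
Therefore A relative to G: (east=0, north=-21).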